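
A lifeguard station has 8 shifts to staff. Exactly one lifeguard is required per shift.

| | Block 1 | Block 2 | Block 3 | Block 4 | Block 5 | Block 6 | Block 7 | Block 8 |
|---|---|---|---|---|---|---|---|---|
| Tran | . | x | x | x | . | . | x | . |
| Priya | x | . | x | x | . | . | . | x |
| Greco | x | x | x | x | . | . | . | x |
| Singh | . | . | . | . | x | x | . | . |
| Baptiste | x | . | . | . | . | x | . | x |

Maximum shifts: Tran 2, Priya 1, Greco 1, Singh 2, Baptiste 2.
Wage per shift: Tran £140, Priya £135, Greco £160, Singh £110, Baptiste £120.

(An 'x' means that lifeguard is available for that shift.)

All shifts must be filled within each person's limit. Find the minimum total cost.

Block 5 can only be covered by Singh, so that assignment is forced.
Block 7 can only be covered by Tran, so that assignment is forced.
Picking the cheapest available lifeguard for each shift independently would cost £1010, but that ignores the shift limits.
An optimal schedule: Block 1→Baptiste, Block 2→Tran, Block 3→Priya, Block 4→Greco, Block 5→Singh, Block 6→Singh, Block 7→Tran, Block 8→Baptiste.
Total: 120 + 140 + 135 + 160 + 110 + 110 + 140 + 120 = £1035.

£1035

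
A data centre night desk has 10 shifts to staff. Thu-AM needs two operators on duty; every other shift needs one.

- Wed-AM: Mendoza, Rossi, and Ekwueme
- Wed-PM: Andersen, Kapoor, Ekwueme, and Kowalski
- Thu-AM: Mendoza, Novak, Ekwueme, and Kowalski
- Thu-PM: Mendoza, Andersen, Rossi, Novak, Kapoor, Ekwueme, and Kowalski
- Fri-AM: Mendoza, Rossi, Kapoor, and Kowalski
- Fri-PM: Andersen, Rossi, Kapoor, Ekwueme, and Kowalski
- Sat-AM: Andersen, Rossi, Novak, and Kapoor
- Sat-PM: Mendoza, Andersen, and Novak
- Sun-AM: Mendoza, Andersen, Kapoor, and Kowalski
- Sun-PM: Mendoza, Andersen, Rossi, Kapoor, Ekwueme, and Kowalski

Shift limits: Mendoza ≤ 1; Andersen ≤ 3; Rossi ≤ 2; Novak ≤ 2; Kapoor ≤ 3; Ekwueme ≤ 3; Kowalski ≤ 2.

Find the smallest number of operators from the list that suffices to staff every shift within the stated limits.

4

11 slots to fill and no one can take more than 3, so at least ⌈11/3⌉ = 4 operators are needed.
Andersen, Novak, Kapoor, and Ekwueme alone can cover everything: Wed-AM→Ekwueme, Wed-PM→Andersen, Thu-AM→Novak+Ekwueme, Thu-PM→Ekwueme, Fri-AM→Kapoor, Fri-PM→Kapoor, Sat-AM→Novak, Sat-PM→Andersen, Sun-AM→Andersen, Sun-PM→Kapoor.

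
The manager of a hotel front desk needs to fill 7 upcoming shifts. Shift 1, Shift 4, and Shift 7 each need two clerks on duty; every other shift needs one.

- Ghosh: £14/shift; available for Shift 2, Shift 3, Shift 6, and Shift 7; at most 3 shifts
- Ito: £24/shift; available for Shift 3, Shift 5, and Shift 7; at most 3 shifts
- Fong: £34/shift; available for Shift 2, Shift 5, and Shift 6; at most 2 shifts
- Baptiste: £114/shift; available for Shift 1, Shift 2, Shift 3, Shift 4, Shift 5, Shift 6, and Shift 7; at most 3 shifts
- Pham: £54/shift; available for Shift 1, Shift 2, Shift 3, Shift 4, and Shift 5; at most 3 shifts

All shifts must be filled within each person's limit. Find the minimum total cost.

Shift 1 can only be covered by Baptiste and Pham, so that assignment is forced.
Shift 4 can only be covered by Baptiste and Pham, so that assignment is forced.
Picking the cheapest available clerk for each shift independently would cost £440, but that ignores the shift limits.
An optimal schedule: Shift 1→Baptiste+Pham, Shift 2→Ghosh, Shift 3→Ito, Shift 4→Baptiste+Pham, Shift 5→Ito, Shift 6→Ghosh, Shift 7→Ghosh+Ito.
Total: 114 + 54 + 14 + 24 + 114 + 54 + 24 + 14 + 14 + 24 = £450.

£450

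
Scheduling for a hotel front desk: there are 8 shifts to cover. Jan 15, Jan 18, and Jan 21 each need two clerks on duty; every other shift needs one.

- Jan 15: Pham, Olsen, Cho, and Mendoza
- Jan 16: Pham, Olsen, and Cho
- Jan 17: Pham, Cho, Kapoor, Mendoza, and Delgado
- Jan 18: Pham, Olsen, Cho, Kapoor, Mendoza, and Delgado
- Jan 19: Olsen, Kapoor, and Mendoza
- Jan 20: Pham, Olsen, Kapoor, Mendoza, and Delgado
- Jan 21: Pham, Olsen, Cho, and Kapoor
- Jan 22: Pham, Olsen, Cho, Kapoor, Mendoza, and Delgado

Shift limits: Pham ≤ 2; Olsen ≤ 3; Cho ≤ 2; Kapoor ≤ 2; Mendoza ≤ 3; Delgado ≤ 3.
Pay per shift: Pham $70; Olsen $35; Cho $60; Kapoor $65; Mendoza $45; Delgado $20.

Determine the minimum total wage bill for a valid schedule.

$420

Picking the cheapest available clerk for each shift independently would cost $360, but that ignores the shift limits.
An optimal schedule: Jan 15→Mendoza+Cho, Jan 16→Olsen, Jan 17→Delgado, Jan 18→Delgado+Mendoza, Jan 19→Olsen, Jan 20→Delgado, Jan 21→Olsen+Cho, Jan 22→Mendoza.
Total: 45 + 60 + 35 + 20 + 20 + 45 + 35 + 20 + 35 + 60 + 45 = $420.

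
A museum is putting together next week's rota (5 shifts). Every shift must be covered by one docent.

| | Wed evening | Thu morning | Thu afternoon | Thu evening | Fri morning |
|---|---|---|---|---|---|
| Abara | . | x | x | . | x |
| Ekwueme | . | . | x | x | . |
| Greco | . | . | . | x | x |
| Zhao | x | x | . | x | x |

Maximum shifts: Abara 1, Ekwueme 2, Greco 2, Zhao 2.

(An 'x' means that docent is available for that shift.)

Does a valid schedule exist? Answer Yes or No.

Yes

Wed evening can only be covered by Zhao, so that assignment is forced.
One valid schedule: Wed evening→Zhao, Thu morning→Abara, Thu afternoon→Ekwueme, Thu evening→Ekwueme, Fri morning→Greco.
Loads: Abara 1/1, Ekwueme 2/2, Greco 1/2, Zhao 1/2 — all within limits.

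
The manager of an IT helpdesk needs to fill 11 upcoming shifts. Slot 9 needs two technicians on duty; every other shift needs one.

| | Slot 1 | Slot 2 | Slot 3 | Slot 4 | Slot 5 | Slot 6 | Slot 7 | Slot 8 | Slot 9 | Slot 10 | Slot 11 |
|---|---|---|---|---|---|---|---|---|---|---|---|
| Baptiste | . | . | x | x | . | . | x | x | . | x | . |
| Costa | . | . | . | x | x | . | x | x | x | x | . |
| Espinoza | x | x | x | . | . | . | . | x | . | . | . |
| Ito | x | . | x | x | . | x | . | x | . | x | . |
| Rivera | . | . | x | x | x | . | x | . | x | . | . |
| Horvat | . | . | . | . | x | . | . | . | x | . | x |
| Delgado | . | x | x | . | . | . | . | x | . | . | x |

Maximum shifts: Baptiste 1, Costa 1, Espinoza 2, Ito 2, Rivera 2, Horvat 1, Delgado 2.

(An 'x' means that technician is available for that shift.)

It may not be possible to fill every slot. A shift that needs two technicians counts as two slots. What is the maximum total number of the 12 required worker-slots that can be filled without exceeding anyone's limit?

11

Total capacity across all technicians is 1+1+2+2+2+1+2 = 11, and 12 slots are needed, so at most 11 can be filled.
An assignment achieving 11: Slot 1→Espinoza, Slot 2→Espinoza, Slot 3→Delgado, Slot 4→Rivera, Slot 5→Costa, Slot 6→Ito, Slot 7→Baptiste, Slot 8→Delgado, Slot 9→Rivera, Slot 10→Ito, Slot 11→Horvat.
Loads: Baptiste 1/1, Costa 1/1, Espinoza 2/2, Ito 2/2, Rivera 2/2, Horvat 1/1, Delgado 2/2.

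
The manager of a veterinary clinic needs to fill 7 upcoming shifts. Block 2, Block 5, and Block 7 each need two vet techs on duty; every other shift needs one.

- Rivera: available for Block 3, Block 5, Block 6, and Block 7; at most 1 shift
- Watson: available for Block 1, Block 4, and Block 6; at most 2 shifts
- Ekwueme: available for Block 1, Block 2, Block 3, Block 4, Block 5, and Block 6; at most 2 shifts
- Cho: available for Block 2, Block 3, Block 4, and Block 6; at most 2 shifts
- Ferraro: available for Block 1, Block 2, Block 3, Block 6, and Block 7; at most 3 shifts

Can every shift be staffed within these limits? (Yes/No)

Total capacity is 10 and 10 slots are needed, so capacity alone doesn't rule it out.
Shifts {Block 5, Block 7} need 4 worker-slots in total, but the vet techs available for any of those shifts (Rivera, Ekwueme, and Ferraro) can supply at most 3 among them. So no valid schedule exists.

No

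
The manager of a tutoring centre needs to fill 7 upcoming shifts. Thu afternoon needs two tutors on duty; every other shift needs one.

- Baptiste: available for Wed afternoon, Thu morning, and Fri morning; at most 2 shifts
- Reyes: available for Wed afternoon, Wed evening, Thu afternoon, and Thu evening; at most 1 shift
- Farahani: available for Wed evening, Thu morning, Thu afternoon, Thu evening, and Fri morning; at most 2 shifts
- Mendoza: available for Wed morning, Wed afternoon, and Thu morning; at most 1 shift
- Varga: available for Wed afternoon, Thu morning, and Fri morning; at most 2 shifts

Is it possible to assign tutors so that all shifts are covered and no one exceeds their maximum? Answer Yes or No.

No

Total capacity is 8 and 8 slots are needed, so capacity alone doesn't rule it out.
Shifts {Wed evening, Thu afternoon, Thu evening} need 4 worker-slots in total, but the tutors available for any of those shifts (Reyes and Farahani) can supply at most 3 among them. So no valid schedule exists.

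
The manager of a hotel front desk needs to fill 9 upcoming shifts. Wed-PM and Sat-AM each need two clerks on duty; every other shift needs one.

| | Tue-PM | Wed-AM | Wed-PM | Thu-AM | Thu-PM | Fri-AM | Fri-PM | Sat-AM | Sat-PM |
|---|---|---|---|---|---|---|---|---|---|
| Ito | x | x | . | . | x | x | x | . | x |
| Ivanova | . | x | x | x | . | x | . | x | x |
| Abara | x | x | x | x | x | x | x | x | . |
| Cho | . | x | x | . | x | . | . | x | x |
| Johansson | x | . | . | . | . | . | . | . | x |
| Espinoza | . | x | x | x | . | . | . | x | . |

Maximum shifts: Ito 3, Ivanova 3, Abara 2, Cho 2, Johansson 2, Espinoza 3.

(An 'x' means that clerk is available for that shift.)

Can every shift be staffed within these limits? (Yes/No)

Yes

One valid schedule: Tue-PM→Ito, Wed-AM→Abara, Wed-PM→Abara+Cho, Thu-AM→Ivanova, Thu-PM→Ito, Fri-AM→Ivanova, Fri-PM→Ito, Sat-AM→Cho+Espinoza, Sat-PM→Ivanova.
Loads: Ito 3/3, Ivanova 3/3, Abara 2/2, Cho 2/2, Johansson 0/2, Espinoza 1/3 — all within limits.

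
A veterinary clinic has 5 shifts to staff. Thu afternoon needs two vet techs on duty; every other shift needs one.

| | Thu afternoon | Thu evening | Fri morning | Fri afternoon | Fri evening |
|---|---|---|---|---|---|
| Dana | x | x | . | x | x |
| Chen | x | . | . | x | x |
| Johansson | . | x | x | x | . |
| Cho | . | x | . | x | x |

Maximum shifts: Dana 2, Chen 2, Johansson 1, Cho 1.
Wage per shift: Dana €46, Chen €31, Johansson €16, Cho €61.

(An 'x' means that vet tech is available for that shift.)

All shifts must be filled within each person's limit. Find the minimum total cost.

€231

Thu afternoon can only be covered by Dana and Chen, so that assignment is forced.
Fri morning can only be covered by Johansson, so that assignment is forced.
Picking the cheapest available vet tech for each shift independently would cost €156, but that ignores the shift limits.
An optimal schedule: Thu afternoon→Dana+Chen, Thu evening→Dana, Fri morning→Johansson, Fri afternoon→Cho, Fri evening→Chen.
Total: 46 + 31 + 46 + 16 + 61 + 31 = €231.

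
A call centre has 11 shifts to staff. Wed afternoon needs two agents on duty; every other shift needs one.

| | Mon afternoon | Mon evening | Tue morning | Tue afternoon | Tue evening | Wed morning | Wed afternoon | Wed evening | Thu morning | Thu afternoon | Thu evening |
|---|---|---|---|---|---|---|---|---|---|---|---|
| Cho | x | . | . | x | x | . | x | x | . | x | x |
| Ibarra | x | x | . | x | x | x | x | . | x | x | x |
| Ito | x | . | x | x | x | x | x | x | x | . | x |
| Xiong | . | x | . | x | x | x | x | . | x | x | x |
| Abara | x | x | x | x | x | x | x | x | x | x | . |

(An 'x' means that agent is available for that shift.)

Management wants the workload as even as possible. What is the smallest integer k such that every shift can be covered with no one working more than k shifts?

3

With 5 agents and 12 worker-slots to fill, someone must work at least ⌈12/5⌉ = 3 shifts, so k ≥ 3.
k = 3 works: Mon afternoon→Cho, Mon evening→Ibarra, Tue morning→Ito, Tue afternoon→Ito, Tue evening→Xiong, Wed morning→Ibarra, Wed afternoon→Xiong+Abara, Wed evening→Cho, Thu morning→Ibarra, Thu afternoon→Cho, Thu evening→Ito.
Loads: Cho 3, Ibarra 3, Ito 3, Xiong 2, Abara 1 — all ≤ 3.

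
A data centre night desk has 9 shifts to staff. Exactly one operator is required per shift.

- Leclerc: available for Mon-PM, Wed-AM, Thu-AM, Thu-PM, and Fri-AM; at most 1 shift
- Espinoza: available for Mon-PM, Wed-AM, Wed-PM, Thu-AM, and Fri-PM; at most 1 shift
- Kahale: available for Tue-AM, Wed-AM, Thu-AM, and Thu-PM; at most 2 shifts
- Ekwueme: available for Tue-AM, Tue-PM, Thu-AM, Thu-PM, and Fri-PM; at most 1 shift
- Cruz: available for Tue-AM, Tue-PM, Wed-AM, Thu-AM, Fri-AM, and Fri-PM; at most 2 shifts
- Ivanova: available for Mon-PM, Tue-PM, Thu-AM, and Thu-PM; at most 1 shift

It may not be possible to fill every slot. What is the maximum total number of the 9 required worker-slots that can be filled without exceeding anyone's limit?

8

Total capacity across all operators is 1+1+2+1+2+1 = 8, and 9 slots are needed, so at most 8 can be filled.
An assignment achieving 8: Mon-PM→Ivanova, Tue-AM→Kahale, Tue-PM→Ekwueme, Wed-AM→Kahale, Wed-PM→Espinoza, Thu-AM→Cruz, Fri-AM→Leclerc, Fri-PM→Cruz.
Loads: Leclerc 1/1, Espinoza 1/1, Kahale 2/2, Ekwueme 1/1, Cruz 2/2, Ivanova 1/1.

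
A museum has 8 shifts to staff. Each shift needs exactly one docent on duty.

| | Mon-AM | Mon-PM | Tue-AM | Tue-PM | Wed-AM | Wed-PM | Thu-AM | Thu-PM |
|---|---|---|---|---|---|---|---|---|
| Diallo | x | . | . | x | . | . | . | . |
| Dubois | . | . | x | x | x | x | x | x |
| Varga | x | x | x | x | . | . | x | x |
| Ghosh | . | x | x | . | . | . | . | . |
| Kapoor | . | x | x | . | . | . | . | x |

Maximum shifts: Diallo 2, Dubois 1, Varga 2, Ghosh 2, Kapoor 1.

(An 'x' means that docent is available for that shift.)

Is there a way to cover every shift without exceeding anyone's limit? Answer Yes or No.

No

Total capacity is 8 and 8 slots are needed, so capacity alone doesn't rule it out.
Shifts {Wed-AM, Wed-PM} need 2 worker-slots in total, but the docents available for any of those shifts (Dubois) can supply at most 1 among them. So no valid schedule exists.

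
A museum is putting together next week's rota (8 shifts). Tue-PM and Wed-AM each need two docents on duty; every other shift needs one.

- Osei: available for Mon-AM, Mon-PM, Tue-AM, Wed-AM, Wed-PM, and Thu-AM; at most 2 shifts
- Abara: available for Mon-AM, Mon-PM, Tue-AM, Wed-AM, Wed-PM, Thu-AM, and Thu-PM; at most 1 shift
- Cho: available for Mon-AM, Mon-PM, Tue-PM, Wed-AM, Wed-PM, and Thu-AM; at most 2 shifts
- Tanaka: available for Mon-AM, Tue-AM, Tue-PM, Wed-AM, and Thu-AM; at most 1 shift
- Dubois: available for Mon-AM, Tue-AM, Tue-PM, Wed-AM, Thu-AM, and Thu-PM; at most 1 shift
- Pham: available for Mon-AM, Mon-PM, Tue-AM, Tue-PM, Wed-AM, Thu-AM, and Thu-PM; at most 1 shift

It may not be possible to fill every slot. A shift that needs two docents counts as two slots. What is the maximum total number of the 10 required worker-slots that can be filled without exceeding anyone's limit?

Total capacity across all docents is 2+1+2+1+1+1 = 8, and 10 slots are needed, so at most 8 can be filled.
An assignment achieving 8: Mon-AM→Cho, Mon-PM→Osei, Tue-AM→Dubois, Tue-PM→Cho+Tanaka, Wed-AM→Pham, Wed-PM→Osei, Thu-PM→Abara.
Loads: Osei 2/2, Abara 1/1, Cho 2/2, Tanaka 1/1, Dubois 1/1, Pham 1/1.

8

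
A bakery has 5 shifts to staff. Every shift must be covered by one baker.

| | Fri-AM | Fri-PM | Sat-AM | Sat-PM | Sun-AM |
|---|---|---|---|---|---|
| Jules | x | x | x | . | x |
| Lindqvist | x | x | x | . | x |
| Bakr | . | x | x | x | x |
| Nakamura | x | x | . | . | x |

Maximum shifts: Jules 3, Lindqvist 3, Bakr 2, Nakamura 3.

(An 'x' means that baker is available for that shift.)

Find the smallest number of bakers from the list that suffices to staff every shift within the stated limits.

2

5 slots to fill and no one can take more than 3, so at least ⌈5/3⌉ = 2 bakers are needed.
Jules and Bakr alone can cover everything: Fri-AM→Jules, Fri-PM→Jules, Sat-AM→Jules, Sat-PM→Bakr, Sun-AM→Bakr.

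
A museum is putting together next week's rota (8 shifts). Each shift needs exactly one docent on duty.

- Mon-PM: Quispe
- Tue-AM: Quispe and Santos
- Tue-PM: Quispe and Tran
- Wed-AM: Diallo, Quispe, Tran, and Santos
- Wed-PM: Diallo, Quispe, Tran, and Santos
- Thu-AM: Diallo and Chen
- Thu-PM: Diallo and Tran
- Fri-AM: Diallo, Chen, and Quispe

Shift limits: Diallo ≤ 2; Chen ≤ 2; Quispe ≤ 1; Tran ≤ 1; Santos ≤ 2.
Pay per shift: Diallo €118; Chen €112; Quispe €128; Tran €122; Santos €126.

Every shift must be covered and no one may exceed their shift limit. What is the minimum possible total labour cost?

Mon-PM can only be covered by Quispe, so that assignment is forced.
Picking the cheapest available docent for each shift independently would cost €954, but that ignores the shift limits.
An optimal schedule: Mon-PM→Quispe, Tue-AM→Santos, Tue-PM→Tran, Wed-AM→Diallo, Wed-PM→Santos, Thu-AM→Chen, Thu-PM→Diallo, Fri-AM→Chen.
Total: 128 + 126 + 122 + 118 + 126 + 112 + 118 + 112 = €962.

€962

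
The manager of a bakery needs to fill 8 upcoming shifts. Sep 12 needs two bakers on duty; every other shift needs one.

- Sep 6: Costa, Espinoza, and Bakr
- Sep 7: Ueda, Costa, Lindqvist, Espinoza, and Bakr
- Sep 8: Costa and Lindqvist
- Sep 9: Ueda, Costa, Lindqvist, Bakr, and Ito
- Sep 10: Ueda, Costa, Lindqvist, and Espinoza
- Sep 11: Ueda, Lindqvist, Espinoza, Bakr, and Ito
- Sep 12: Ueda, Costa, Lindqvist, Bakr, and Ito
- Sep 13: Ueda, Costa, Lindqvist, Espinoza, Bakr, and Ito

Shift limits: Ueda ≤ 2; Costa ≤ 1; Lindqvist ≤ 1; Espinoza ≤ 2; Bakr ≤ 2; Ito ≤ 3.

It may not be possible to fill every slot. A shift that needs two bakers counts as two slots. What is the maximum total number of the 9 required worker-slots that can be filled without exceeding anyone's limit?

Total capacity across all bakers is 2+1+1+2+2+3 = 11, and 9 slots are needed, so at most 9 can be filled.
An assignment achieving 9: Sep 6→Espinoza, Sep 7→Ueda, Sep 8→Costa, Sep 9→Lindqvist, Sep 10→Ueda, Sep 11→Espinoza, Sep 12→Bakr+Ito, Sep 13→Bakr.
Loads: Ueda 2/2, Costa 1/1, Lindqvist 1/1, Espinoza 2/2, Bakr 2/2, Ito 1/3.

9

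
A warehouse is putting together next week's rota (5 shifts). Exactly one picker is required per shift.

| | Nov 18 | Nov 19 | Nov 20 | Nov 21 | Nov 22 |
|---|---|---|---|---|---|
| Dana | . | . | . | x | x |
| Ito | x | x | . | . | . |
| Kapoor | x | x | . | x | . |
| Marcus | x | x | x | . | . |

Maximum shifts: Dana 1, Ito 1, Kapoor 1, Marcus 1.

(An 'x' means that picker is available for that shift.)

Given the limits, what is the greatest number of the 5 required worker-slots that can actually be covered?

4

Total capacity across all pickers is 1+1+1+1 = 4, and 5 slots are needed, so at most 4 can be filled.
An assignment achieving 4: Nov 18→Ito, Nov 20→Marcus, Nov 21→Kapoor, Nov 22→Dana.
Loads: Dana 1/1, Ito 1/1, Kapoor 1/1, Marcus 1/1.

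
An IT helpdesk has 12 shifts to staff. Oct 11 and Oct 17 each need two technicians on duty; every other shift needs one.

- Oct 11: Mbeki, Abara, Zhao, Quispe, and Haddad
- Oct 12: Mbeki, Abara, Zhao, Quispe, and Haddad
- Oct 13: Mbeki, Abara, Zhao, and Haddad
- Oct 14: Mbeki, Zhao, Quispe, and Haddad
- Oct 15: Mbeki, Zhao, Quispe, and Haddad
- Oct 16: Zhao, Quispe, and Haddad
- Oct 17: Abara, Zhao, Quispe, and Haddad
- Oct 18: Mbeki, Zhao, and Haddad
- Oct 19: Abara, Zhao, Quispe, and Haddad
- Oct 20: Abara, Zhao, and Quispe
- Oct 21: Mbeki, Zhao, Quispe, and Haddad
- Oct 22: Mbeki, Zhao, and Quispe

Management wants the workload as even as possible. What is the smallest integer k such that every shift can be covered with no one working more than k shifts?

3

With 5 technicians and 14 worker-slots to fill, someone must work at least ⌈14/5⌉ = 3 shifts, so k ≥ 3.
k = 3 works: Oct 11→Quispe+Haddad, Oct 12→Abara, Oct 13→Mbeki, Oct 14→Zhao, Oct 15→Zhao, Oct 16→Zhao, Oct 17→Quispe+Haddad, Oct 18→Mbeki, Oct 19→Abara, Oct 20→Abara, Oct 21→Quispe, Oct 22→Mbeki.
Loads: Mbeki 3, Abara 3, Zhao 3, Quispe 3, Haddad 2 — all ≤ 3.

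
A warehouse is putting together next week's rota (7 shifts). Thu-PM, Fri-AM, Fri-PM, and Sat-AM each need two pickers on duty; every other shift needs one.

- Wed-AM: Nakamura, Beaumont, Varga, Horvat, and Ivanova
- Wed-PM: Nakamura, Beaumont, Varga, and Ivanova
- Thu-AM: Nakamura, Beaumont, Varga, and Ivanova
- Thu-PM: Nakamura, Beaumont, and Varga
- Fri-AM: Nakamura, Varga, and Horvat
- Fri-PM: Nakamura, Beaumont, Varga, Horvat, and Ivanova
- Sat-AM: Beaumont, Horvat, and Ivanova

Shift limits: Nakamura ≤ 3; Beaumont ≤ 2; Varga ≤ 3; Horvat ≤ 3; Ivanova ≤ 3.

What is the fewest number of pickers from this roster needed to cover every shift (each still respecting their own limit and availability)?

4

11 slots to fill and no one can take more than 3, so at least ⌈11/3⌉ = 4 pickers are needed.
Nakamura, Beaumont, Varga, and Horvat alone can cover everything: Wed-AM→Varga, Wed-PM→Nakamura, Thu-AM→Nakamura, Thu-PM→Nakamura+Beaumont, Fri-AM→Varga+Horvat, Fri-PM→Varga+Horvat, Sat-AM→Beaumont+Horvat.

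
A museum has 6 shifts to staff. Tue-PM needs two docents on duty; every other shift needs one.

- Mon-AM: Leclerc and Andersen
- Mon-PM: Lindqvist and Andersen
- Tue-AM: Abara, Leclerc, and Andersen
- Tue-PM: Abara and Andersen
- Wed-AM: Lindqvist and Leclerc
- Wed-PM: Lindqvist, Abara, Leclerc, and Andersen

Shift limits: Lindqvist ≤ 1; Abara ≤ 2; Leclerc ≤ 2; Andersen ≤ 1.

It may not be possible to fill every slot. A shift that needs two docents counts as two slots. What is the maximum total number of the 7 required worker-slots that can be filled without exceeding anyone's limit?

6

Total capacity across all docents is 1+2+2+1 = 6, and 7 slots are needed, so at most 6 can be filled.
An assignment achieving 6: Mon-AM→Leclerc, Mon-PM→Lindqvist, Tue-AM→Abara, Tue-PM→Abara+Andersen, Wed-AM→Leclerc.
Loads: Lindqvist 1/1, Abara 2/2, Leclerc 2/2, Andersen 1/1.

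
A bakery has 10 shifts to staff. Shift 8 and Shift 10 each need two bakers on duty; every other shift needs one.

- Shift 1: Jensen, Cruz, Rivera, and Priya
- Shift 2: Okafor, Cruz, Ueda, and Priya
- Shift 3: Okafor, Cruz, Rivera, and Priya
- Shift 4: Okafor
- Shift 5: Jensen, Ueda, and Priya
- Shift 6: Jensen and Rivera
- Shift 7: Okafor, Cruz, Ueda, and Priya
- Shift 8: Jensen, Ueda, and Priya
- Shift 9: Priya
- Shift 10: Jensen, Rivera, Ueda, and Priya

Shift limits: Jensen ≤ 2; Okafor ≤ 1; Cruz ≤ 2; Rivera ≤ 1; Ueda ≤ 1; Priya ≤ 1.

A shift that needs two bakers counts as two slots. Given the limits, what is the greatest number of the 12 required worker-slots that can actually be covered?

Total capacity across all bakers is 2+1+2+1+1+1 = 8, and 12 slots are needed, so at most 8 can be filled.
An assignment achieving 8: Shift 1→Cruz, Shift 2→Cruz, Shift 3→Rivera, Shift 4→Okafor, Shift 5→Jensen, Shift 6→Jensen, Shift 8→Ueda, Shift 9→Priya.
Loads: Jensen 2/2, Okafor 1/1, Cruz 2/2, Rivera 1/1, Ueda 1/1, Priya 1/1.

8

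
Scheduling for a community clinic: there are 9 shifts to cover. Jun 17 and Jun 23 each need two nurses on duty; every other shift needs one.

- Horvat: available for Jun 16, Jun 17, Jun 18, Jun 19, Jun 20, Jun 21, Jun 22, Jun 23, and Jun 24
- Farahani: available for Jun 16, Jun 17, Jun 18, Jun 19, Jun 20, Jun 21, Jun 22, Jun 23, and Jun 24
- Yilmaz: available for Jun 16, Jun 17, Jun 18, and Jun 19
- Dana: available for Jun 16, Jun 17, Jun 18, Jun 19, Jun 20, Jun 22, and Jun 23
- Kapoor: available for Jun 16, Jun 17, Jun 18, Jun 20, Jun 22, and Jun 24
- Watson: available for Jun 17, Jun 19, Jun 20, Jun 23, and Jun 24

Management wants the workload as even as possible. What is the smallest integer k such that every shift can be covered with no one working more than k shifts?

2

With 6 nurses and 11 worker-slots to fill, someone must work at least ⌈11/6⌉ = 2 shifts, so k ≥ 2.
k = 2 works: Jun 16→Farahani, Jun 17→Kapoor+Watson, Jun 18→Yilmaz, Jun 19→Yilmaz, Jun 20→Dana, Jun 21→Horvat, Jun 22→Horvat, Jun 23→Dana+Watson, Jun 24→Farahani.
Loads: Horvat 2, Farahani 2, Yilmaz 2, Dana 2, Kapoor 1, Watson 2 — all ≤ 2.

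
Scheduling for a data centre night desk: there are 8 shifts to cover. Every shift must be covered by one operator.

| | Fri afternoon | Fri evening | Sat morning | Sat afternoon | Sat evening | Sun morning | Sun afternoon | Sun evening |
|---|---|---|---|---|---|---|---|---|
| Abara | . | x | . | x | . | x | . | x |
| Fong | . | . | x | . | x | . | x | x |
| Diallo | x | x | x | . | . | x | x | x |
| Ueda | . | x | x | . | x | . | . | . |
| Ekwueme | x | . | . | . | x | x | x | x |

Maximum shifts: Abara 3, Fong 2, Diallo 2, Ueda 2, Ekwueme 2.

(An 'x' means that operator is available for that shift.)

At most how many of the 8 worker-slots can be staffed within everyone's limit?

8

Total capacity across all operators is 3+2+2+2+2 = 11, and 8 slots are needed, so at most 8 can be filled.
An assignment achieving 8: Fri afternoon→Diallo, Fri evening→Abara, Sat morning→Fong, Sat afternoon→Abara, Sat evening→Fong, Sun morning→Abara, Sun afternoon→Diallo, Sun evening→Ekwueme.
Loads: Abara 3/3, Fong 2/2, Diallo 2/2, Ueda 0/2, Ekwueme 1/2.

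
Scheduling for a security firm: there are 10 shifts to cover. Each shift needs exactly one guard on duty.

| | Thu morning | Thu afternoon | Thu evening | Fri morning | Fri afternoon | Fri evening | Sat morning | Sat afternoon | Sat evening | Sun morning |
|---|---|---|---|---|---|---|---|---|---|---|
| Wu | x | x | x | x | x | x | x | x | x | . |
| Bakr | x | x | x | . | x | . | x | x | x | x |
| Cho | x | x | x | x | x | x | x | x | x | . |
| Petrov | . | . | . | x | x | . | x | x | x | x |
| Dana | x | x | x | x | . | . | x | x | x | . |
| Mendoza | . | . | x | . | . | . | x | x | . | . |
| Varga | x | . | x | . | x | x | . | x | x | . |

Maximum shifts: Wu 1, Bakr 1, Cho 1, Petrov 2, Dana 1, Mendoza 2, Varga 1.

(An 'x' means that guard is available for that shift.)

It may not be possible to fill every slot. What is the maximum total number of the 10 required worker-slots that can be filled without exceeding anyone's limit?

9

Total capacity across all guards is 1+1+1+2+1+2+1 = 9, and 10 slots are needed, so at most 9 can be filled.
An assignment achieving 9: Thu morning→Dana, Thu afternoon→Cho, Thu evening→Mendoza, Fri morning→Petrov, Fri afternoon→Petrov, Fri evening→Wu, Sat morning→Mendoza, Sat evening→Varga, Sun morning→Bakr.
Loads: Wu 1/1, Bakr 1/1, Cho 1/1, Petrov 2/2, Dana 1/1, Mendoza 2/2, Varga 1/1.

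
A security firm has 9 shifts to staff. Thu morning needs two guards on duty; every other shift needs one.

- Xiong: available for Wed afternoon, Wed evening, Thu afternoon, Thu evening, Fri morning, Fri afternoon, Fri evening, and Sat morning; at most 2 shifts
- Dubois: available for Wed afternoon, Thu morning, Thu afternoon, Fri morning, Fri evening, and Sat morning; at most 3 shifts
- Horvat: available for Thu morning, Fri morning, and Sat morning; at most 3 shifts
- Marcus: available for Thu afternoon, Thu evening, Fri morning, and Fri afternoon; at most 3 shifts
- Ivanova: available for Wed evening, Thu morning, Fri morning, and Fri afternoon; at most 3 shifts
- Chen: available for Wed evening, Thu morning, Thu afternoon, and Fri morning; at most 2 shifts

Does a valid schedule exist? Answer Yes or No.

One valid schedule: Wed afternoon→Xiong, Wed evening→Ivanova, Thu morning→Horvat+Ivanova, Thu afternoon→Dubois, Thu evening→Xiong, Fri morning→Horvat, Fri afternoon→Marcus, Fri evening→Dubois, Sat morning→Dubois.
Loads: Xiong 2/2, Dubois 3/3, Horvat 2/3, Marcus 1/3, Ivanova 2/3, Chen 0/2 — all within limits.

Yes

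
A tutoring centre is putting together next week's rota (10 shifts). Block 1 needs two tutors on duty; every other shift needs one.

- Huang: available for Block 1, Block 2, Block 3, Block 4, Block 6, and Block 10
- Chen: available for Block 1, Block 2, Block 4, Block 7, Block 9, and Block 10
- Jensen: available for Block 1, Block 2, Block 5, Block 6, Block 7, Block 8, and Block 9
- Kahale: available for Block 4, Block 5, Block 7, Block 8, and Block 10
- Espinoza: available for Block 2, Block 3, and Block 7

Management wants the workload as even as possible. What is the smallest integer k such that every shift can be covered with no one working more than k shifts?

3

With 5 tutors and 11 worker-slots to fill, someone must work at least ⌈11/5⌉ = 3 shifts, so k ≥ 3.
k = 3 works: Block 1→Huang+Chen, Block 2→Jensen, Block 3→Huang, Block 4→Chen, Block 5→Jensen, Block 6→Huang, Block 7→Kahale, Block 8→Jensen, Block 9→Chen, Block 10→Kahale.
Loads: Huang 3, Chen 3, Jensen 3, Kahale 2, Espinoza 0 — all ≤ 3.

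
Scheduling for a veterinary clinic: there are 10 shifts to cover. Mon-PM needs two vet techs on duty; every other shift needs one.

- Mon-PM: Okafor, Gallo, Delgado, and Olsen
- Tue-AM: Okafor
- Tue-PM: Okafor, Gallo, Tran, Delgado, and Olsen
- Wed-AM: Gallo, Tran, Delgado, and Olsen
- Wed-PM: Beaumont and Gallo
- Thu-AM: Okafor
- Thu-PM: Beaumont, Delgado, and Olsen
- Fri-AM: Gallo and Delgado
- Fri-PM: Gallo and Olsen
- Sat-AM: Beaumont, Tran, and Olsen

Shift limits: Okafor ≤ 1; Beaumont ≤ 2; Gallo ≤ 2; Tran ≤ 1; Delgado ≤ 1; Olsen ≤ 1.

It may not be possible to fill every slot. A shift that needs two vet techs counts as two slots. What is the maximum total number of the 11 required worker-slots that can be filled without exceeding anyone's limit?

8

Total capacity across all vet techs is 1+2+2+1+1+1 = 8, and 11 slots are needed, so at most 8 can be filled.
An assignment achieving 8: Mon-PM→Delgado+Olsen, Tue-AM→Okafor, Wed-PM→Beaumont, Thu-PM→Beaumont, Fri-AM→Gallo, Fri-PM→Gallo, Sat-AM→Tran.
Loads: Okafor 1/1, Beaumont 2/2, Gallo 2/2, Tran 1/1, Delgado 1/1, Olsen 1/1.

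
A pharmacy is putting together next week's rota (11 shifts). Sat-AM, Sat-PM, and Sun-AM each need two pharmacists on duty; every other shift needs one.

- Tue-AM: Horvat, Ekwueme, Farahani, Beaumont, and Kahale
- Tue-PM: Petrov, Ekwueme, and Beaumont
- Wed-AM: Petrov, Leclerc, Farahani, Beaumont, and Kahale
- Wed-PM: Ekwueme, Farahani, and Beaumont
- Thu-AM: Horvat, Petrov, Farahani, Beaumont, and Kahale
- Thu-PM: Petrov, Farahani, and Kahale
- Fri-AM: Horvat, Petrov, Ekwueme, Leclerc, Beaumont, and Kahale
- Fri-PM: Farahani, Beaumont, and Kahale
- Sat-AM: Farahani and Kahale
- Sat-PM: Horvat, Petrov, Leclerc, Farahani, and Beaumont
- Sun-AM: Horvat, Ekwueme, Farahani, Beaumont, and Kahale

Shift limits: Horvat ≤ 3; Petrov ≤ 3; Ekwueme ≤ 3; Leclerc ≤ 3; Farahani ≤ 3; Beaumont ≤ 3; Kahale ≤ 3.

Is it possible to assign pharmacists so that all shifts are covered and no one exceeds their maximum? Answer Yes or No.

Yes

Sat-AM can only be covered by Farahani and Kahale, so that assignment is forced.
One valid schedule: Tue-AM→Horvat, Tue-PM→Petrov, Wed-AM→Petrov, Wed-PM→Ekwueme, Thu-AM→Horvat, Thu-PM→Petrov, Fri-AM→Horvat, Fri-PM→Farahani, Sat-AM→Farahani+Kahale, Sat-PM→Leclerc+Farahani, Sun-AM→Ekwueme+Beaumont.
Loads: Horvat 3/3, Petrov 3/3, Ekwueme 2/3, Leclerc 1/3, Farahani 3/3, Beaumont 1/3, Kahale 1/3 — all within limits.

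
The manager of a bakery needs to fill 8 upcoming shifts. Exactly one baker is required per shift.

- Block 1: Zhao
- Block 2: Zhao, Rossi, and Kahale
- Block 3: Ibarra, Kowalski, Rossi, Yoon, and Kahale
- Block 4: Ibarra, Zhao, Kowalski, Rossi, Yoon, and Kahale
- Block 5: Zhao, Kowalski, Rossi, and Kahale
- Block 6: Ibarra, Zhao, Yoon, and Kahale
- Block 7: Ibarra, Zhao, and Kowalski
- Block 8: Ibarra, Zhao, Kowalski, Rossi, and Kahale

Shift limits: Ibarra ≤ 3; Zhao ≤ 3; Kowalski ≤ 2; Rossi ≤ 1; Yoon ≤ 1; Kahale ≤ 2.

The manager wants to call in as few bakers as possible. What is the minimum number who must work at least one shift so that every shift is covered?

8 slots to fill and no one can take more than 3, so at least ⌈8/3⌉ = 3 bakers are needed.
Ibarra, Zhao, and Kowalski alone can cover everything: Block 1→Zhao, Block 2→Zhao, Block 3→Ibarra, Block 4→Ibarra, Block 5→Zhao, Block 6→Ibarra, Block 7→Kowalski, Block 8→Kowalski.

3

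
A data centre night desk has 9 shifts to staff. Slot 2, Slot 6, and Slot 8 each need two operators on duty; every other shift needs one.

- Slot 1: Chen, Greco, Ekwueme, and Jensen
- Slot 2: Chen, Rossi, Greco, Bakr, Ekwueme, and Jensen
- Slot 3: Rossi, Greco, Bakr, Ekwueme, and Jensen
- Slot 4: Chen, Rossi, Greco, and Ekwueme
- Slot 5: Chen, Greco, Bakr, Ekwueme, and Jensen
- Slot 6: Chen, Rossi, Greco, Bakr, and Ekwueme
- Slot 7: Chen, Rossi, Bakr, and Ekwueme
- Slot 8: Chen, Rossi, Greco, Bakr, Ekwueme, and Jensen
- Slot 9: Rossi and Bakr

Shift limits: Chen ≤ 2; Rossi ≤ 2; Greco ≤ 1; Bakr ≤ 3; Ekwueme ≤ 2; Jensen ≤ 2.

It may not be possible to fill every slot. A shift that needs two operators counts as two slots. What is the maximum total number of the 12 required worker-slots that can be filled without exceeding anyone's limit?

12

Total capacity across all operators is 2+2+1+3+2+2 = 12, and 12 slots are needed, so at most 12 can be filled.
An assignment achieving 12: Slot 1→Chen, Slot 2→Bakr+Jensen, Slot 3→Greco, Slot 4→Chen, Slot 5→Bakr, Slot 6→Bakr+Ekwueme, Slot 7→Rossi, Slot 8→Ekwueme+Jensen, Slot 9→Rossi.
Loads: Chen 2/2, Rossi 2/2, Greco 1/1, Bakr 3/3, Ekwueme 2/2, Jensen 2/2.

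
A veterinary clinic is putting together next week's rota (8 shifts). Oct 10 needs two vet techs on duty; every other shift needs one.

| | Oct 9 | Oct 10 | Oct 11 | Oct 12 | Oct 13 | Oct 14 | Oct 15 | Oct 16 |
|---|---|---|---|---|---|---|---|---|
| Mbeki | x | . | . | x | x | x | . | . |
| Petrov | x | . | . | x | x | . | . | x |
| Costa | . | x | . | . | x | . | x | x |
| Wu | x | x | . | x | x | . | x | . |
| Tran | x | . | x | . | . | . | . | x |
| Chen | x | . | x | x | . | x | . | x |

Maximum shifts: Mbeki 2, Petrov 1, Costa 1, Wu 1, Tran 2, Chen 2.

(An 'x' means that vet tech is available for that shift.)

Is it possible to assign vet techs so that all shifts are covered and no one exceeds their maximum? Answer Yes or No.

No

Total capacity is 9 and 9 slots are needed, so capacity alone doesn't rule it out.
Shifts {Oct 10, Oct 15} need 3 worker-slots in total, but the vet techs available for any of those shifts (Costa and Wu) can supply at most 2 among them. So no valid schedule exists.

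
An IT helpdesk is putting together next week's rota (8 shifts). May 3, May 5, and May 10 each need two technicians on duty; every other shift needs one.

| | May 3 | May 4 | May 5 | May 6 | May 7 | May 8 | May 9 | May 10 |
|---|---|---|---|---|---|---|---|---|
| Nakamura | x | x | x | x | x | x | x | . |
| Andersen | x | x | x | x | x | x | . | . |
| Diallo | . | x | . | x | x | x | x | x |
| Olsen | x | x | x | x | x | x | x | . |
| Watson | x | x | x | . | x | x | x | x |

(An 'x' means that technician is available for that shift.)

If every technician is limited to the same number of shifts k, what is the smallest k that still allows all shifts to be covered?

3

With 5 technicians and 11 worker-slots to fill, someone must work at least ⌈11/5⌉ = 3 shifts, so k ≥ 3.
k = 3 works: May 3→Andersen+Olsen, May 4→Nakamura, May 5→Olsen+Watson, May 6→Nakamura, May 7→Andersen, May 8→Andersen, May 9→Nakamura, May 10→Diallo+Watson.
Loads: Nakamura 3, Andersen 3, Diallo 1, Olsen 2, Watson 2 — all ≤ 3.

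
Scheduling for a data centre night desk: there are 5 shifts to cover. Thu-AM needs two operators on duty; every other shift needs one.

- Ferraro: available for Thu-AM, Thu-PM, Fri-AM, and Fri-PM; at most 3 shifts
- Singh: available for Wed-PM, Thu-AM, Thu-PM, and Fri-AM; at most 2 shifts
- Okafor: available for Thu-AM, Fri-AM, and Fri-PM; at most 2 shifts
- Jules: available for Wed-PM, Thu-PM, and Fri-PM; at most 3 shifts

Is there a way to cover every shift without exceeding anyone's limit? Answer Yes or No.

One valid schedule: Wed-PM→Singh, Thu-AM→Ferraro+Singh, Thu-PM→Ferraro, Fri-AM→Ferraro, Fri-PM→Okafor.
Loads: Ferraro 3/3, Singh 2/2, Okafor 1/2, Jules 0/3 — all within limits.

Yes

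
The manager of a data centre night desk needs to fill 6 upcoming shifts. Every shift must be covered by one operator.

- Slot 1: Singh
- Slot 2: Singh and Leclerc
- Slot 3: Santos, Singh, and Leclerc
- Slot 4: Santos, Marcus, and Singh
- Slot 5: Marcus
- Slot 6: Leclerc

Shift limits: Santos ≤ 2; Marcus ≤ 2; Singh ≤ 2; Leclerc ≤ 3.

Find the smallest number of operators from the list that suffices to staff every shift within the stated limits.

6 slots to fill and no one can take more than 3, so at least ⌈6/3⌉ = 2 operators are needed.
Any 2 operators together have capacity at most 3+2 = 5 < 6 slots, so 2 can never suffice.
Marcus, Singh, and Leclerc alone can cover everything: Slot 1→Singh, Slot 2→Singh, Slot 3→Leclerc, Slot 4→Marcus, Slot 5→Marcus, Slot 6→Leclerc.

3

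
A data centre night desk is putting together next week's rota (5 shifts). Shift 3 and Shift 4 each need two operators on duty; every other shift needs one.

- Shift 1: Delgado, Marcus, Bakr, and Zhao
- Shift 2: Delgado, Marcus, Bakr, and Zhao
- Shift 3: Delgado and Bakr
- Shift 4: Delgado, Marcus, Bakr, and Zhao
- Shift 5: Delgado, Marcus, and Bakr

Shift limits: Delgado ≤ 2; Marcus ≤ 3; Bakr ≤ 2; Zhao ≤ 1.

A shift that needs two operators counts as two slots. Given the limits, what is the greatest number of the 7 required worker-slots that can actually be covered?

7

Total capacity across all operators is 2+3+2+1 = 8, and 7 slots are needed, so at most 7 can be filled.
An assignment achieving 7: Shift 1→Marcus, Shift 2→Marcus, Shift 3→Delgado+Bakr, Shift 4→Marcus+Bakr, Shift 5→Delgado.
Loads: Delgado 2/2, Marcus 3/3, Bakr 2/2, Zhao 0/1.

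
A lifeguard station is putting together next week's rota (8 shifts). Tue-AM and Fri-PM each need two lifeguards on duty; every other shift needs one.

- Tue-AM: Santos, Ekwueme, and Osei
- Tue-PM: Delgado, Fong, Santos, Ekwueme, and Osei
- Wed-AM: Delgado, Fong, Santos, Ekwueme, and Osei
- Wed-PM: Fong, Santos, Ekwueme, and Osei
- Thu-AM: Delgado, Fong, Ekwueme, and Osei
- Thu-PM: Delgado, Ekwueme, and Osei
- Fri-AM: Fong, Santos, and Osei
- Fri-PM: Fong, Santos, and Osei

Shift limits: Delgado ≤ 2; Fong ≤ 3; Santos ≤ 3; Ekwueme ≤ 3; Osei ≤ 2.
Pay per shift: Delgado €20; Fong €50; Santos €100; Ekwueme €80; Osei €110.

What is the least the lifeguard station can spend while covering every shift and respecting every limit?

Picking the cheapest available lifeguard for each shift independently would cost €510, but that ignores the shift limits.
An optimal schedule: Tue-AM→Ekwueme+Santos, Tue-PM→Ekwueme, Wed-AM→Ekwueme, Wed-PM→Fong, Thu-AM→Delgado, Thu-PM→Delgado, Fri-AM→Fong, Fri-PM→Fong+Santos.
Total: 80 + 100 + 80 + 80 + 50 + 20 + 20 + 50 + 50 + 100 = €630.

€630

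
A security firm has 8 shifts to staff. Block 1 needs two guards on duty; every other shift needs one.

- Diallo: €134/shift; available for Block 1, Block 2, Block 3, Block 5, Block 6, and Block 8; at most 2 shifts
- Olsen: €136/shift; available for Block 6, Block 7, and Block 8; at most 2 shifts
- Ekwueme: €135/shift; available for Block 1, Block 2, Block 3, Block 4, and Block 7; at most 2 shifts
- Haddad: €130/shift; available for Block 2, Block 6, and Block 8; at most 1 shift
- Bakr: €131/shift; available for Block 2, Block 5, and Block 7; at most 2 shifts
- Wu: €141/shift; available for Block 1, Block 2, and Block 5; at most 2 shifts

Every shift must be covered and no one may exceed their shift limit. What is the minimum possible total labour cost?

Block 4 can only be covered by Ekwueme, so that assignment is forced.
Picking the cheapest available guard for each shift independently would cost €1190, but that ignores the shift limits.
An optimal schedule: Block 1→Diallo+Ekwueme, Block 2→Bakr, Block 3→Diallo, Block 4→Ekwueme, Block 5→Bakr, Block 6→Olsen, Block 7→Olsen, Block 8→Haddad.
Total: 134 + 135 + 131 + 134 + 135 + 131 + 136 + 136 + 130 = €1202.

€1202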